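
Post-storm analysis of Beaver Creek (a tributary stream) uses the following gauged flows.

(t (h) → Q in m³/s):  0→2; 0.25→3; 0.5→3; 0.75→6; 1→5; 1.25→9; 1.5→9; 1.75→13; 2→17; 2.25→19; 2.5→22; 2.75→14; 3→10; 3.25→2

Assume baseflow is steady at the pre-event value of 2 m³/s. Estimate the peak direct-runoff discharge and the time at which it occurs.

Q_p = 20.0 m³/s at t = 2.5 h

Subtracting baseflow gives direct-runoff ordinates: 0.0, 1.0, 1.0, 4.0, 3.0, 7.0, 7.0, 11.0, 15.0, 17.0, 20.0, 12.0, 8.0, 0.0 m³/s.
The maximum is 20.0 m³/s, occurring at the reading for t = 2.5 h.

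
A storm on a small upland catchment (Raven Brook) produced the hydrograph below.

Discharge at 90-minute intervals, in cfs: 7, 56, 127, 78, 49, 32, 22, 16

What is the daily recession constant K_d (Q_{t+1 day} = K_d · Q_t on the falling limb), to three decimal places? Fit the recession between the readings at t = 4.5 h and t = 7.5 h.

Between t = 4.5 h and t = 7.5 h the flow falls from 78 to 32 cfs over 2×1.5 h = 3 h.
Per-interval ratio K = (32/78)^(1/2) = 0.6405; K_d = K^(24/1.5) = 0.001.

K_d ≈ 0.001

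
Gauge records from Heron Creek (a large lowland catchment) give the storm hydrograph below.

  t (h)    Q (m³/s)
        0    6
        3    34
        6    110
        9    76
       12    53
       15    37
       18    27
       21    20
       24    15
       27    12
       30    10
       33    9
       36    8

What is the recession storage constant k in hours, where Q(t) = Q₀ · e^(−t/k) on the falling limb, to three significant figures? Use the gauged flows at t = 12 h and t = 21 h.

k ≈ 9.23 h

On the falling limb, Q drops from 53 to 20 m³/s between t = 12 h and t = 21 h (Δt = 9 h).
k = −Δt / ln(Q₂/Q₁) = −9 / ln(20/53) = 9.23 h.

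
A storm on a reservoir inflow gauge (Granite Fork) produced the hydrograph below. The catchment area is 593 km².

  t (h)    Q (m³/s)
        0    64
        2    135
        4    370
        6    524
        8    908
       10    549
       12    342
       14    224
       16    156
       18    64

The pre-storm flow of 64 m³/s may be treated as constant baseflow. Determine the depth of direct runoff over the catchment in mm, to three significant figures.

d ≈ 32.7 mm

Direct runoff: 0.0, 71.0, 306.0, 460.0, 844.0, 485.0, 278.0, 160.0, 92.0, 0.0 m³/s; ΣQ_DR = 2696 m³/s.
V = ΣQ_DR · Δt = 2696 × 7200 s = 1.941 × 10^7 m³.
Over A = 593 km², depth = V / A = 32.7 mm.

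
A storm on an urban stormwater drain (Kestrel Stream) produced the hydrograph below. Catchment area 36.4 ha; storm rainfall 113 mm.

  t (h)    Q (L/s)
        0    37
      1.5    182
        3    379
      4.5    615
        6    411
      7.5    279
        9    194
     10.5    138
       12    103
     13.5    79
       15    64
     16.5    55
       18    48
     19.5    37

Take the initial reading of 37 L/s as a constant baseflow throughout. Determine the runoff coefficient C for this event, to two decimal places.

ΣQ_DR = 2103 L/s; V = ΣQ_DR·Δt = 1.136 × 10^7 L.
Runoff depth d = V / A = 31.20 mm.
C = d / P = 31.20 / 113 = 0.28.

C ≈ 0.28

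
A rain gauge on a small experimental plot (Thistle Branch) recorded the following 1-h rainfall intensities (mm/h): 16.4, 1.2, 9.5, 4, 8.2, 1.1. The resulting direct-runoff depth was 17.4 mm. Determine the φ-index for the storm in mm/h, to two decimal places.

Only the 3 blocks with intensity above φ contribute runoff: 16.4, 9.5, 8.2 mm/h.
Σ(I−φ)·Δt = d  ⇒  (16.4+9.5+8.2 − 3φ)·1 = 17.4
φ = (34.10 − 17.4/1) / 3 = 5.57 mm/h.

φ ≈ 5.57 mm/h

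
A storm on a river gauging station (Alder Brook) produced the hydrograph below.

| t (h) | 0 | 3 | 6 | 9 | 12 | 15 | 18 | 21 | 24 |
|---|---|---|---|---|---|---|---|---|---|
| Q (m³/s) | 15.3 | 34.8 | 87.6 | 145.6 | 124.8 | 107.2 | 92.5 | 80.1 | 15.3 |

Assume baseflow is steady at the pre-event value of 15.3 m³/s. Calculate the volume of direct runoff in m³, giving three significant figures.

V ≈ 6.11 × 10^6 m³

Direct-runoff ordinates (Q − Q_b): 0.0, 19.5, 72.3, 130.3, 109.5, 91.9, 77.2, 64.8, 0.0 m³/s.
ΣQ_DR = 565.5 m³/s.
With Δt = 3 h = 10800 s, V = ΣQ_DR · Δt = 565.5 × 10800 = 6.11 × 10^6 m³.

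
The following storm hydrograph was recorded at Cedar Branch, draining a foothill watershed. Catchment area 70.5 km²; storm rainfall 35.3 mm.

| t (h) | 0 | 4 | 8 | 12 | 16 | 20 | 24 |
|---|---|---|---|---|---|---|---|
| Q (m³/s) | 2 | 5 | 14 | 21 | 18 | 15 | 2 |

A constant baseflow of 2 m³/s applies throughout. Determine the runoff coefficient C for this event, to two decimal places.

ΣQ_DR = 63.00 m³/s; V = ΣQ_DR·Δt = 9.072 × 10^5 m³.
Runoff depth d = V / A = 12.87 mm.
C = d / P = 12.87 / 35.3 = 0.36.

C ≈ 0.36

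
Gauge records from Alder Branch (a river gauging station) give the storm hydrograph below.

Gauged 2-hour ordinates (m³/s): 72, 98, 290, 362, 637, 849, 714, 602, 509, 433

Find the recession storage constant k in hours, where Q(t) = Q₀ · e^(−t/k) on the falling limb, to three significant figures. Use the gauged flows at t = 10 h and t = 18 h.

k ≈ 11.9 h

On the falling limb, Q drops from 849 to 433 m³/s between t = 10 h and t = 18 h (Δt = 8 h).
k = −Δt / ln(Q₂/Q₁) = −8 / ln(433/849) = 11.9 h.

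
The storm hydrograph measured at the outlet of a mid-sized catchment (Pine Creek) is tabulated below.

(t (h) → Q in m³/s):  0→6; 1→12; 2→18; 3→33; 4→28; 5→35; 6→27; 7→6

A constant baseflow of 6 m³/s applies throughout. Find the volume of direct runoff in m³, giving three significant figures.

V ≈ 4.21 × 10^5 m³

Direct-runoff ordinates (Q − Q_b): 0.0, 6.0, 12.0, 27.0, 22.0, 29.0, 21.0, 0.0 m³/s.
ΣQ_DR = 117.0 m³/s.
With Δt = 1 h = 3600 s, V = ΣQ_DR · Δt = 117.0 × 3600 = 4.21 × 10^5 m³.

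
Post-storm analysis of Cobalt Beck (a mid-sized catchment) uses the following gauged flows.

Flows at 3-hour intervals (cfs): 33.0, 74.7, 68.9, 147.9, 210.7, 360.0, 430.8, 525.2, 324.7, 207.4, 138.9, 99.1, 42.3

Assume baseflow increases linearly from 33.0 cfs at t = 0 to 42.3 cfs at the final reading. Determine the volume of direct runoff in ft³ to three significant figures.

V ≈ 2.35 × 10^7 ft³

Direct-runoff ordinates (Q − Q_b): 0.00, 40.92, 34.35, 112.58, 174.60, 323.12, 393.15, 486.77, 285.50, 167.43, 98.15, 57.58, 0.00 cfs.
ΣQ_DR = 2174 cfs.
With Δt = 3 h = 10800 s, V = ΣQ_DR · Δt = 2174 × 10800 = 2.35 × 10^7 ft³.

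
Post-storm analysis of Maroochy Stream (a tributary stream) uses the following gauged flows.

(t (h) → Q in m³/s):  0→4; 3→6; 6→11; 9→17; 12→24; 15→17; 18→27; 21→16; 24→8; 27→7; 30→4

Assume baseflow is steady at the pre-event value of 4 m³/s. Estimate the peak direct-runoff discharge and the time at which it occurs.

Subtracting baseflow gives direct-runoff ordinates: 0.0, 2.0, 7.0, 13.0, 20.0, 13.0, 23.0, 12.0, 4.0, 3.0, 0.0 m³/s.
The maximum is 23.0 m³/s, occurring at the reading for t = 18 h.

Q_p = 23.0 m³/s at t = 18 h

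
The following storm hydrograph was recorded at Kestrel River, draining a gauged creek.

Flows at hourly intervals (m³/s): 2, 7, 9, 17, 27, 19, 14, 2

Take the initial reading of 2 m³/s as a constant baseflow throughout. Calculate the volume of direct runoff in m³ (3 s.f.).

Direct-runoff ordinates (Q − Q_b): 0.0, 5.0, 7.0, 15.0, 25.0, 17.0, 12.0, 0.0 m³/s.
ΣQ_DR = 81.00 m³/s.
With Δt = 1 h = 3600 s, V = ΣQ_DR · Δt = 81.00 × 3600 = 2.92 × 10^5 m³.

V ≈ 2.92 × 10^5 m³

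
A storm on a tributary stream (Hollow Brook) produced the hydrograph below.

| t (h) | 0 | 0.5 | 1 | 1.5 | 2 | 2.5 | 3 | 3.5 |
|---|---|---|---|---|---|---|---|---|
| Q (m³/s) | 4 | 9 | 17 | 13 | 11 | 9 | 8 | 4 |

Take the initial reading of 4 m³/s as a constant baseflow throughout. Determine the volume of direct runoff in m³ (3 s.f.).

Direct-runoff ordinates (Q − Q_b): 0.0, 5.0, 13.0, 9.0, 7.0, 5.0, 4.0, 0.0 m³/s.
ΣQ_DR = 43.00 m³/s.
With Δt = 0.5 h = 1800 s, V = ΣQ_DR · Δt = 43.00 × 1800 = 77400 m³.

V ≈ 77400 m³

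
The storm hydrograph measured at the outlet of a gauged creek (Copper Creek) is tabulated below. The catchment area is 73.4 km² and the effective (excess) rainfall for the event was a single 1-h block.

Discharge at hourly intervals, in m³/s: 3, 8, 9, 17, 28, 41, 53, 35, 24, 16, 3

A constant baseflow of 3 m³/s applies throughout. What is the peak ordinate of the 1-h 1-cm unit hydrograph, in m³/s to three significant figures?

Direct runoff: 0.0, 5.0, 6.0, 14.0, 25.0, 38.0, 50.0, 32.0, 21.0, 13.0, 0.0 m³/s; ΣQ_DR = 204.0 m³/s, peak = 50.0 m³/s.
Runoff depth d = ΣQ_DR·Δt / A = 204.0 × 3600 / (73.4 km²) = 10.01 mm.
The 1-cm UH is the DRH scaled by (10 mm)/d, so U_p = 50.0 × 10/10.01 = 50.0 m³/s.

U_p ≈ 50.0 m³/s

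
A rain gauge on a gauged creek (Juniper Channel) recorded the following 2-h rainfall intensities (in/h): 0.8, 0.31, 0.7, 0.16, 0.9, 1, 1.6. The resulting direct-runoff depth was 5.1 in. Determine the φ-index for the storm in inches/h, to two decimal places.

φ ≈ 0.49 in/h

Only the 5 blocks with intensity above φ contribute runoff: 0.8, 0.7, 0.9, 1, 1.6 in/h.
Σ(I−φ)·Δt = d  ⇒  (0.8+0.7+0.9+1+1.6 − 5φ)·2 = 5.1
φ = (5.000 − 5.1/2) / 5 = 0.49 in/h.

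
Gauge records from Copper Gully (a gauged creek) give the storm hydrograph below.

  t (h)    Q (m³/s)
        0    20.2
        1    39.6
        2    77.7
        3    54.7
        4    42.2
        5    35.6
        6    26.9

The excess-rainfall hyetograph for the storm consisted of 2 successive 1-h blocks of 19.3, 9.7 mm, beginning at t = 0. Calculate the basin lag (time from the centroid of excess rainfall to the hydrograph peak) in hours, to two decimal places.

Centroid of excess rainfall: t_c = Σ P_i·t̄_i / ΣP_i = 0.8345 h (block centres at 0.5, 1.5 h).
Hydrograph peak occurs at t = 2 h, so basin lag t_L = 2 − 0.8345 = 1.17 h.

t_L ≈ 1.17 h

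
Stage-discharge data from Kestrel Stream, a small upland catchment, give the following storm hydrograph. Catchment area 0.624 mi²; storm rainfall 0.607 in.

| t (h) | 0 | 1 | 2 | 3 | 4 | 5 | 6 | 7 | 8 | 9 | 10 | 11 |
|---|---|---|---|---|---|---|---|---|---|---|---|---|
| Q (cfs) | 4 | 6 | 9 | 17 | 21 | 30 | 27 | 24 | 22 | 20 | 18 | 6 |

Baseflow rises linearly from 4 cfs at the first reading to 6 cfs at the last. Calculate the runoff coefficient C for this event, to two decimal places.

C ≈ 0.59

ΣQ_DR = 144.0 cfs; V = ΣQ_DR·Δt = 5.184 × 10^5 ft³.
Runoff depth d = V / A = 0.3576 in.
C = d / P = 0.3576 / 0.607 = 0.59.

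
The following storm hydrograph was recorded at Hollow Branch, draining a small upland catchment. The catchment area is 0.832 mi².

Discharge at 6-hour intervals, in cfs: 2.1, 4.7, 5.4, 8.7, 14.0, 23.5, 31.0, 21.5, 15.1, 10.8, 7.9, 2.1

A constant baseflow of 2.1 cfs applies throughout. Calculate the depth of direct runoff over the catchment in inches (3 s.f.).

d ≈ 1.36 in

Direct runoff: 0.0, 2.6, 3.3, 6.6, 11.9, 21.4, 28.9, 19.4, 13.0, 8.7, 5.8, 0.0 cfs; ΣQ_DR = 121.6 cfs.
V = ΣQ_DR · Δt = 121.6 × 21600 s = 2.627 × 10^6 ft³.
Over A = 0.832 mi², depth = V / A = 1.36 in.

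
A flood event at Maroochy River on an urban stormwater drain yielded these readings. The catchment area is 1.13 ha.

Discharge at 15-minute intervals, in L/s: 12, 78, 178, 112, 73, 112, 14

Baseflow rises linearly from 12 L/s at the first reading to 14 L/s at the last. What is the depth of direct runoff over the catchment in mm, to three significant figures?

d ≈ 38.9 mm

Direct runoff: 0.00, 65.67, 165.33, 99.00, 59.67, 98.33, 0.00 L/s; ΣQ_DR = 488.0 L/s.
V = ΣQ_DR · Δt = 488.0 × 900 s = 4.392 × 10^5 L.
Over A = 1.13 ha, depth = V / A = 38.9 mm.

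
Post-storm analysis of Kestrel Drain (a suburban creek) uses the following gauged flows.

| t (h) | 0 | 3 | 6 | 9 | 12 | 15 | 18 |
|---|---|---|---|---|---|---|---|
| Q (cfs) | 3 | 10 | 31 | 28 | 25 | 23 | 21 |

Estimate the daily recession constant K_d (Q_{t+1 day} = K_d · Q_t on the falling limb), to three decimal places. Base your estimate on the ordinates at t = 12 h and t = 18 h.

Between t = 12 h and t = 18 h the flow falls from 25 to 21 cfs over 2×3 h = 6 h.
Per-interval ratio K = (21/25)^(1/2) = 0.9165; K_d = K^(24/3) = 0.498.

K_d ≈ 0.498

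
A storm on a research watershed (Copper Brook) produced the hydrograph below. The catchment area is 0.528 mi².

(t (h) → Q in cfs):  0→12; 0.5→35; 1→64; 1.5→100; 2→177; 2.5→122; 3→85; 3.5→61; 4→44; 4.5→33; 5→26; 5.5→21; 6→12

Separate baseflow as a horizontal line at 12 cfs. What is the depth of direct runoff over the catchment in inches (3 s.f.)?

d ≈ 0.933 in

Direct runoff: 0.0, 23.0, 52.0, 88.0, 165.0, 110.0, 73.0, 49.0, 32.0, 21.0, 14.0, 9.0, 0.0 cfs; ΣQ_DR = 636.0 cfs.
V = ΣQ_DR · Δt = 636.0 × 1800 s = 1.145 × 10^6 ft³.
Over A = 0.528 mi², depth = V / A = 0.933 in.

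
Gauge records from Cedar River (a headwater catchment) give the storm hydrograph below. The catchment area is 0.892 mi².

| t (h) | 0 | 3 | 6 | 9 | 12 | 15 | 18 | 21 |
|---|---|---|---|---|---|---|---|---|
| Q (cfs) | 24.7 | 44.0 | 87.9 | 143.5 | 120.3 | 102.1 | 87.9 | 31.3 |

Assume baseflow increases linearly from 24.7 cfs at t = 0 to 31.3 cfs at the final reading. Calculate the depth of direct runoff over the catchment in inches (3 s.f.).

d ≈ 2.18 in

Direct runoff: 0.00, 18.36, 61.31, 115.97, 91.83, 72.69, 57.54, 0.00 cfs; ΣQ_DR = 417.7 cfs.
V = ΣQ_DR · Δt = 417.7 × 10800 s = 4.511 × 10^6 ft³.
Over A = 0.892 mi², depth = V / A = 2.18 in.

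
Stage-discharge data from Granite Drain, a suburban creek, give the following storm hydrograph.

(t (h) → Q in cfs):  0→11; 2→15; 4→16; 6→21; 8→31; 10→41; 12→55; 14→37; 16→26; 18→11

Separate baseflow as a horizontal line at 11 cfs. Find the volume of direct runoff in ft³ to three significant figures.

Direct-runoff ordinates (Q − Q_b): 0.0, 4.0, 5.0, 10.0, 20.0, 30.0, 44.0, 26.0, 15.0, 0.0 cfs.
ΣQ_DR = 154.0 cfs.
With Δt = 2 h = 7200 s, V = ΣQ_DR · Δt = 154.0 × 7200 = 1.11 × 10^6 ft³.

V ≈ 1.11 × 10^6 ft³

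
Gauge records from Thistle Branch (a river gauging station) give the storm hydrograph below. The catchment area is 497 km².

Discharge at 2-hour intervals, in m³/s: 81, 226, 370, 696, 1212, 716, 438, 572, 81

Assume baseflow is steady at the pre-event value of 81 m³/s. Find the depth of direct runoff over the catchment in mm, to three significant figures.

d ≈ 53.1 mm

Direct runoff: 0.0, 145.0, 289.0, 615.0, 1131.0, 635.0, 357.0, 491.0, 0.0 m³/s; ΣQ_DR = 3663 m³/s.
V = ΣQ_DR · Δt = 3663 × 7200 s = 2.637 × 10^7 m³.
Over A = 497 km², depth = V / A = 53.1 mm.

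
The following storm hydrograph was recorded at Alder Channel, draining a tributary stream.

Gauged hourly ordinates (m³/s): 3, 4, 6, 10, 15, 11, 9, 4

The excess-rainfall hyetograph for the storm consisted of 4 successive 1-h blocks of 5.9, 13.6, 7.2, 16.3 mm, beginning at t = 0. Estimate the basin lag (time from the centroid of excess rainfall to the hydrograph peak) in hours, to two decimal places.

t_L ≈ 1.71 h

Centroid of excess rainfall: t_c = Σ P_i·t̄_i / ΣP_i = 2.2884 h (block centres at 0.5, 1.5, 2.5, 3.5 h).
Hydrograph peak occurs at t = 4 h, so basin lag t_L = 4 − 2.2884 = 1.71 h.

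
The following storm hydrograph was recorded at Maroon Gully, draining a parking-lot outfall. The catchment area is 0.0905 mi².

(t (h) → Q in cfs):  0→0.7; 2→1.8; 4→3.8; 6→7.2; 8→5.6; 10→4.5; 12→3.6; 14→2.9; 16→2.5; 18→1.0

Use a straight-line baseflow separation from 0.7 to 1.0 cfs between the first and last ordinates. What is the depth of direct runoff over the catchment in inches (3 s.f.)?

d ≈ 0.860 in

Direct runoff: 0.00, 1.07, 3.03, 6.40, 4.77, 3.63, 2.70, 1.97, 1.53, 0.00 cfs; ΣQ_DR = 25.10 cfs.
V = ΣQ_DR · Δt = 25.10 × 7200 s = 1.807 × 10^5 ft³.
Over A = 0.0905 mi², depth = V / A = 0.860 in.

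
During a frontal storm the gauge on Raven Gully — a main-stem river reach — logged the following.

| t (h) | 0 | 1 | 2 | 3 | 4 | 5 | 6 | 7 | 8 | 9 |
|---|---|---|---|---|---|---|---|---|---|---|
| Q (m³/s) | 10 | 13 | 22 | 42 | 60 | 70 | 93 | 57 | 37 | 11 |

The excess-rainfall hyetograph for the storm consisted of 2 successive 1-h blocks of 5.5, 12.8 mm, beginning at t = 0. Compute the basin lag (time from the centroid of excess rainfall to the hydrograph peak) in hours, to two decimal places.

t_L ≈ 4.80 h

Centroid of excess rainfall: t_c = Σ P_i·t̄_i / ΣP_i = 1.1995 h (block centres at 0.5, 1.5 h).
Hydrograph peak occurs at t = 6 h, so basin lag t_L = 6 − 1.1995 = 4.80 h.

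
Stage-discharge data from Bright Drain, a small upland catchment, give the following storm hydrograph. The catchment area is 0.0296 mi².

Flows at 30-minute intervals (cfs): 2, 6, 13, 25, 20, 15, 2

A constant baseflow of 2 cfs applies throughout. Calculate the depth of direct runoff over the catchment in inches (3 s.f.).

d ≈ 1.81 in

Direct runoff: 0.0, 4.0, 11.0, 23.0, 18.0, 13.0, 0.0 cfs; ΣQ_DR = 69.00 cfs.
V = ΣQ_DR · Δt = 69.00 × 1800 s = 1.242 × 10^5 ft³.
Over A = 0.0296 mi², depth = V / A = 1.81 in.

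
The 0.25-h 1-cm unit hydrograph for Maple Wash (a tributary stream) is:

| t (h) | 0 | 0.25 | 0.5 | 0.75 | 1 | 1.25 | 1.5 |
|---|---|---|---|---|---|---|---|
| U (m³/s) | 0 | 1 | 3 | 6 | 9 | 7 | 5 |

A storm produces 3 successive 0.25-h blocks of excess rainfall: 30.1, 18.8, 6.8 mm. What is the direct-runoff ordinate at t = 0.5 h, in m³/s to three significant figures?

By discrete convolution, Q_j = Σ (P_i / 10 mm) · U_{j−i}.
At t = 0.5 h (j=2): Q = (30.1/10)·3 + (18.8/10)·1 + (6.8/10)·0 = 10.9 m³/s.

Q ≈ 10.9 m³/s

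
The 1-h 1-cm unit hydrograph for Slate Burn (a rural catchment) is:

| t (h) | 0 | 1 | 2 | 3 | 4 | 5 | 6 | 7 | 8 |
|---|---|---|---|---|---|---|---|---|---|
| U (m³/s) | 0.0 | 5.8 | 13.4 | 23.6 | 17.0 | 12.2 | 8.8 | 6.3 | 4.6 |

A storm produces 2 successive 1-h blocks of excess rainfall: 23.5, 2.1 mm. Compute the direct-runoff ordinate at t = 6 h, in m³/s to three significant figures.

Q ≈ 23.2 m³/s

By discrete convolution, Q_j = Σ (P_i / 10 mm) · U_{j−i}.
At t = 6 h (j=6): Q = (23.5/10)·8.8 + (2.1/10)·12.2 = 23.2 m³/s.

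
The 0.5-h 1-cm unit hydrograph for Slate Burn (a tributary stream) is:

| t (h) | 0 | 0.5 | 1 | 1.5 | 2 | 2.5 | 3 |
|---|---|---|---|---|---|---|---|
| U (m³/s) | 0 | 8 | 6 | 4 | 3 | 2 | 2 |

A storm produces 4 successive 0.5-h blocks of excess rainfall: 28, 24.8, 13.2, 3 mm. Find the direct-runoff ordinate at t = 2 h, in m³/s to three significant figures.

Q ≈ 28.6 m³/s

By discrete convolution, Q_j = Σ (P_i / 10 mm) · U_{j−i}.
At t = 2 h (j=4): Q = (28/10)·3 + (24.8/10)·4 + (13.2/10)·6 + (3/10)·8 = 28.6 m³/s.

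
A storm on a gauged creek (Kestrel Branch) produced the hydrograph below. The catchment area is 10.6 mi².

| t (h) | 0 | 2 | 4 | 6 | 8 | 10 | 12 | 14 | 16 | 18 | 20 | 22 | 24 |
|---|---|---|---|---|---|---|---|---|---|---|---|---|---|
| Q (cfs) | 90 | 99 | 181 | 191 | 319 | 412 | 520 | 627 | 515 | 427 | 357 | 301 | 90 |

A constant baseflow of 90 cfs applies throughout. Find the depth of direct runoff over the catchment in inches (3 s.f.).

d ≈ 0.865 in

Direct runoff: 0.0, 9.0, 91.0, 101.0, 229.0, 322.0, 430.0, 537.0, 425.0, 337.0, 267.0, 211.0, 0.0 cfs; ΣQ_DR = 2959 cfs.
V = ΣQ_DR · Δt = 2959 × 7200 s = 2.130 × 10^7 ft³.
Over A = 10.6 mi², depth = V / A = 0.865 in.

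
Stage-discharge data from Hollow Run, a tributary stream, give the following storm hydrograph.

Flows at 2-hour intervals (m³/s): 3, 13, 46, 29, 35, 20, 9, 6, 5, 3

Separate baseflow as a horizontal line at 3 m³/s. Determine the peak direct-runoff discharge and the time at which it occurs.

Q_p = 43.0 m³/s at t = 4 h

Subtracting baseflow gives direct-runoff ordinates: 0.0, 10.0, 43.0, 26.0, 32.0, 17.0, 6.0, 3.0, 2.0, 0.0 m³/s.
The maximum is 43.0 m³/s, occurring at the reading for t = 4 h.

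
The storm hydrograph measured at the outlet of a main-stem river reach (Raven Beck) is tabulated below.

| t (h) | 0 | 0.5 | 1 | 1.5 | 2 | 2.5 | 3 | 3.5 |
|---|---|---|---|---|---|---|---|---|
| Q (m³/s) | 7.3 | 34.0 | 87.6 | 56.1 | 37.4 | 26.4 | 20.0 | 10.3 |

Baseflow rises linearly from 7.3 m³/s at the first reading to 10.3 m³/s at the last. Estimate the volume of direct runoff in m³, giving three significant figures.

V ≈ 3.76 × 10^5 m³

Direct-runoff ordinates (Q − Q_b): 0.00, 26.27, 79.44, 47.51, 28.39, 16.96, 10.13, 0.00 m³/s.
ΣQ_DR = 208.7 m³/s.
With Δt = 0.5 h = 1800 s, V = ΣQ_DR · Δt = 208.7 × 1800 = 3.76 × 10^5 m³.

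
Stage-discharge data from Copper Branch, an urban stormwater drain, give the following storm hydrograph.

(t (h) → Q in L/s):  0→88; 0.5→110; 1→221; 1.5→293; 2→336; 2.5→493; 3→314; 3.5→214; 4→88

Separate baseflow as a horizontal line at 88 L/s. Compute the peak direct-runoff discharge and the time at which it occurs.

Subtracting baseflow gives direct-runoff ordinates: 0.0, 22.0, 133.0, 205.0, 248.0, 405.0, 226.0, 126.0, 0.0 L/s.
The maximum is 405.0 L/s, occurring at the reading for t = 2.5 h.

Q_p = 405.0 L/s at t = 2.5 h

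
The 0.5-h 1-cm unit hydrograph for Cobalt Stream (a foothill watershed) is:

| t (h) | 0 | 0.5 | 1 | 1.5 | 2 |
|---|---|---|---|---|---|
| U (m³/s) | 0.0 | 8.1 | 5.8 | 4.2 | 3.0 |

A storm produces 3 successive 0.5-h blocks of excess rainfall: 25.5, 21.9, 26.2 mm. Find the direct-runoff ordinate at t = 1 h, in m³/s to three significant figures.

Q ≈ 32.5 m³/s

By discrete convolution, Q_j = Σ (P_i / 10 mm) · U_{j−i}.
At t = 1 h (j=2): Q = (25.5/10)·5.8 + (21.9/10)·8.1 + (26.2/10)·0.0 = 32.5 m³/s.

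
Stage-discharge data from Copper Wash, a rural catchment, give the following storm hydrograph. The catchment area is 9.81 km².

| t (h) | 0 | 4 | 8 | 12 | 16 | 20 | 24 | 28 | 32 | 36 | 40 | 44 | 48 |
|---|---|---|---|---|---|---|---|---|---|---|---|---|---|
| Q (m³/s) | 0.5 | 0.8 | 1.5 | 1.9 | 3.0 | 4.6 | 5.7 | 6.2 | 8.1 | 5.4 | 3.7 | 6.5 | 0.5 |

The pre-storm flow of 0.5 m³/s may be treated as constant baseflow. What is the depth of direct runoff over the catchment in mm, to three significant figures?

Direct runoff: 0.0, 0.3, 1.0, 1.4, 2.5, 4.1, 5.2, 5.7, 7.6, 4.9, 3.2, 6.0, 0.0 m³/s; ΣQ_DR = 41.90 m³/s.
V = ΣQ_DR · Δt = 41.90 × 14400 s = 6.034 × 10^5 m³.
Over A = 9.81 km², depth = V / A = 61.5 mm.

d ≈ 61.5 mm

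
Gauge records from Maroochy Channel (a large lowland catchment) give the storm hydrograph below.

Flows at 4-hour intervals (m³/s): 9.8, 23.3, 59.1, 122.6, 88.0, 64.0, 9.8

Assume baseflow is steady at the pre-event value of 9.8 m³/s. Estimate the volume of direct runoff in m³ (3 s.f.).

Direct-runoff ordinates (Q − Q_b): 0.0, 13.5, 49.3, 112.8, 78.2, 54.2, 0.0 m³/s.
ΣQ_DR = 308.0 m³/s.
With Δt = 4 h = 14400 s, V = ΣQ_DR · Δt = 308.0 × 14400 = 4.44 × 10^6 m³.

V ≈ 4.44 × 10^6 m³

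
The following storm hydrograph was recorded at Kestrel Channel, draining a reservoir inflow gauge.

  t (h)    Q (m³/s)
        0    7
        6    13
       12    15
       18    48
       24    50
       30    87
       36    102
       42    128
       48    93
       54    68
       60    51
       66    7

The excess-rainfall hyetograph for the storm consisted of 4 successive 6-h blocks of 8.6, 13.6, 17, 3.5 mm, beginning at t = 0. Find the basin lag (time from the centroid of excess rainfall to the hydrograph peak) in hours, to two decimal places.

t_L ≈ 30.84 h

Centroid of excess rainfall: t_c = Σ P_i·t̄_i / ΣP_i = 11.1639 h (block centres at 3, 9, 15, 21 h).
Hydrograph peak occurs at t = 42 h, so basin lag t_L = 42 − 11.1639 = 30.84 h.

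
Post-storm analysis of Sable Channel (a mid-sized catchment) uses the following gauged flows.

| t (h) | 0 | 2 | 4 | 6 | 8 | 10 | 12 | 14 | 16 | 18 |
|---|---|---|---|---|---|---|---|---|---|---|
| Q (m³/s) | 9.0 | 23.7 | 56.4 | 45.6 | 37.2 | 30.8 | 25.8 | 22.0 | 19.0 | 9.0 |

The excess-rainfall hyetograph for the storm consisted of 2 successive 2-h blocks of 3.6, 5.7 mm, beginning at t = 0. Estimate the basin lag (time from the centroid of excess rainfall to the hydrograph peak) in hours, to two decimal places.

t_L ≈ 1.77 h

Centroid of excess rainfall: t_c = Σ P_i·t̄_i / ΣP_i = 2.2258 h (block centres at 1, 3 h).
Hydrograph peak occurs at t = 4 h, so basin lag t_L = 4 − 2.2258 = 1.77 h.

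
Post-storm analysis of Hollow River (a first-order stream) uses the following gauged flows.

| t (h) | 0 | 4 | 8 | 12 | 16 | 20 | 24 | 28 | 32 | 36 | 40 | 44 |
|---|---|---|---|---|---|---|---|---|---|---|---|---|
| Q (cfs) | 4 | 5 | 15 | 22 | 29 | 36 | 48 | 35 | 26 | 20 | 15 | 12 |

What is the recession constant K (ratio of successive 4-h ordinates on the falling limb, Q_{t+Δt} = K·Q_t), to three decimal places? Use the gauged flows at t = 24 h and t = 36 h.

Using the recession-limb readings at t = 24 h and t = 36 h: Q falls from 48 to 20 cfs over 3 intervals.
K = (Q₂/Q₁)^(1/3) = (20/48)^(1/3) = 0.747.

K ≈ 0.747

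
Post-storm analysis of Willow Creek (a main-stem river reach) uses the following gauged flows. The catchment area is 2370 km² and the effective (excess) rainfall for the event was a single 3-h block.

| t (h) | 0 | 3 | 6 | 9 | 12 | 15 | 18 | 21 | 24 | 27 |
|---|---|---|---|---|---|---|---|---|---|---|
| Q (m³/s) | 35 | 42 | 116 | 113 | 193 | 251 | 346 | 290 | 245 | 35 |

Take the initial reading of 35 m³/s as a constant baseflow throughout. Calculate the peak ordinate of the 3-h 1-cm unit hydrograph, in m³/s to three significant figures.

U_p ≈ 519 m³/s

Direct runoff: 0.0, 7.0, 81.0, 78.0, 158.0, 216.0, 311.0, 255.0, 210.0, 0.0 m³/s; ΣQ_DR = 1316 m³/s, peak = 311.0 m³/s.
Runoff depth d = ΣQ_DR·Δt / A = 1316 × 10800 / (2370 km²) = 5.997 mm.
The 1-cm UH is the DRH scaled by (10 mm)/d, so U_p = 311.0 × 10/5.997 = 519 m³/s.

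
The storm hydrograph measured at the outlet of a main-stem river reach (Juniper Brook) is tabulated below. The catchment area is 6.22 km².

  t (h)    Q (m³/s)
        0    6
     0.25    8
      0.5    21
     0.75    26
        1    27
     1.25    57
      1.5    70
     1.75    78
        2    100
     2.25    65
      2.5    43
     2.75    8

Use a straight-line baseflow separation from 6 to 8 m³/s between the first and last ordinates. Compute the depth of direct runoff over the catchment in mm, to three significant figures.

d ≈ 61.5 mm

Direct runoff: 0.00, 1.82, 14.64, 19.45, 20.27, 50.09, 62.91, 70.73, 92.55, 57.36, 35.18, 0.00 m³/s; ΣQ_DR = 425.0 m³/s.
V = ΣQ_DR · Δt = 425.0 × 900 s = 3.825 × 10^5 m³.
Over A = 6.22 km², depth = V / A = 61.5 mm.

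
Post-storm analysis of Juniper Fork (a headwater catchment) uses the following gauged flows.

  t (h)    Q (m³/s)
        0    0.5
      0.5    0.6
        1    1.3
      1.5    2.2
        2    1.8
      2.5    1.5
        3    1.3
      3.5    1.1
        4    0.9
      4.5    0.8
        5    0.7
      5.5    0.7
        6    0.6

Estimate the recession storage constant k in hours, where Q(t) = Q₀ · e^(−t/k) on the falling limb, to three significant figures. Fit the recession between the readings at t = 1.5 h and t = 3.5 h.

k ≈ 2.89 h

On the falling limb, Q drops from 2.2 to 1.1 m³/s between t = 1.5 h and t = 3.5 h (Δt = 2 h).
k = −Δt / ln(Q₂/Q₁) = −2 / ln(1.1/2.2) = 2.89 h.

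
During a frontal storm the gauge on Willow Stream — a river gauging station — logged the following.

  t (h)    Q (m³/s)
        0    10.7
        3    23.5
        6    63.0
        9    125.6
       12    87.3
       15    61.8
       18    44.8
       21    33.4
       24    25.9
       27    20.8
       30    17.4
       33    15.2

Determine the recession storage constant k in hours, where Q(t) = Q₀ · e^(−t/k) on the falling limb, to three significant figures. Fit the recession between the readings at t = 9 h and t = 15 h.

k ≈ 8.46 h

On the falling limb, Q drops from 125.6 to 61.8 m³/s between t = 9 h and t = 15 h (Δt = 6 h).
k = −Δt / ln(Q₂/Q₁) = −6 / ln(61.8/125.6) = 8.46 h.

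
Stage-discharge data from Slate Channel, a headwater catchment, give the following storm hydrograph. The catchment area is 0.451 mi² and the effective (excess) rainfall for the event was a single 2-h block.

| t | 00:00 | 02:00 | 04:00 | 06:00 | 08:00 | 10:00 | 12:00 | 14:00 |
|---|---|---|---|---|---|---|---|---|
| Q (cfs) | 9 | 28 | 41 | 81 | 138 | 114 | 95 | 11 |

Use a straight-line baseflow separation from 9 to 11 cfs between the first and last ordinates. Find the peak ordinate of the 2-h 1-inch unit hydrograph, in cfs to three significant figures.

Direct runoff: 0.00, 18.71, 31.43, 71.14, 127.86, 103.57, 84.29, 0.00 cfs; ΣQ_DR = 437.0 cfs, peak = 127.86 cfs.
Runoff depth d = ΣQ_DR·Δt / A = 437.0 × 7200 / (0.451 mi²) = 3.003 in.
The 1-inch UH is the DRH scaled by (1 in)/d, so U_p = 127.86 × 1/3.003 = 42.6 cfs.

U_p ≈ 42.6 cfs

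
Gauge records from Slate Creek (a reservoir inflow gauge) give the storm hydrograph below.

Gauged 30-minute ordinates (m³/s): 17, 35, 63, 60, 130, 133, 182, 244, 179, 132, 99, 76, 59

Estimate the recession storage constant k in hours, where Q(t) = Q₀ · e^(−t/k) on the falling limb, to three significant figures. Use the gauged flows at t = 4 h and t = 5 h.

k ≈ 1.69 h

On the falling limb, Q drops from 179 to 99 m³/s between t = 4 h and t = 5 h (Δt = 1 h).
k = −Δt / ln(Q₂/Q₁) = −1 / ln(99/179) = 1.69 h.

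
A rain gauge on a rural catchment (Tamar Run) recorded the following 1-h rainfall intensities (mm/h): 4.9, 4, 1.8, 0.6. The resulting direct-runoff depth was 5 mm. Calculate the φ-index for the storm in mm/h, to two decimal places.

Only the 2 blocks with intensity above φ contribute runoff: 4.9, 4 mm/h.
Σ(I−φ)·Δt = d  ⇒  (4.9+4 − 2φ)·1 = 5
φ = (8.900 − 5/1) / 2 = 1.95 mm/h.

φ ≈ 1.95 mm/h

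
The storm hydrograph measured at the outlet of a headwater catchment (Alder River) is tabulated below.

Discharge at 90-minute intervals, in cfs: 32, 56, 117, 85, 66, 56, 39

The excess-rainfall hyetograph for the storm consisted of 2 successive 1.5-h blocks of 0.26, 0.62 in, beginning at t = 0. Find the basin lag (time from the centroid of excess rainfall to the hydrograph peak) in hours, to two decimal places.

Centroid of excess rainfall: t_c = Σ P_i·t̄_i / ΣP_i = 1.8068 h (block centres at 0.75, 2.25 h).
Hydrograph peak occurs at t = 3 h, so basin lag t_L = 3 − 1.8068 = 1.19 h.

t_L ≈ 1.19 h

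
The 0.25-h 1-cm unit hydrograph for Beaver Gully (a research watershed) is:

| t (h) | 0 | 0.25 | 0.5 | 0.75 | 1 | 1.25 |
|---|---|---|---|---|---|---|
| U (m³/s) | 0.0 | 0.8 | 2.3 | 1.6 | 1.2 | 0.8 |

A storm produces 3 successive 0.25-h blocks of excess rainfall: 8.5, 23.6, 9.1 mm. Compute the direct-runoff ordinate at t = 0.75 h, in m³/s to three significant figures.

Q ≈ 7.52 m³/s

By discrete convolution, Q_j = Σ (P_i / 10 mm) · U_{j−i}.
At t = 0.75 h (j=3): Q = (8.5/10)·1.6 + (23.6/10)·2.3 + (9.1/10)·0.8 = 7.52 m³/s.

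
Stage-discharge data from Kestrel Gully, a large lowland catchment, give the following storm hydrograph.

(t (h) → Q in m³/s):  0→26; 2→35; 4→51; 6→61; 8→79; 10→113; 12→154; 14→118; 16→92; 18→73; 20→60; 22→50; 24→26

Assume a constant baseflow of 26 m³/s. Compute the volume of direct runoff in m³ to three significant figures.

Direct-runoff ordinates (Q − Q_b): 0.0, 9.0, 25.0, 35.0, 53.0, 87.0, 128.0, 92.0, 66.0, 47.0, 34.0, 24.0, 0.0 m³/s.
ΣQ_DR = 600.0 m³/s.
With Δt = 2 h = 7200 s, V = ΣQ_DR · Δt = 600.0 × 7200 = 4.32 × 10^6 m³.

V ≈ 4.32 × 10^6 m³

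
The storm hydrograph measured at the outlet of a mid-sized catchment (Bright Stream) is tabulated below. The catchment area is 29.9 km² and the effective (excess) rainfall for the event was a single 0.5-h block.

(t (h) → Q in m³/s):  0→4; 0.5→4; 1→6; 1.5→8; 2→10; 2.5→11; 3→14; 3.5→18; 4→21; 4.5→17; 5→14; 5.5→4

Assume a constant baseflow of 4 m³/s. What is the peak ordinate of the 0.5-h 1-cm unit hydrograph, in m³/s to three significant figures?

U_p ≈ 34.0 m³/s

Direct runoff: 0.0, 0.0, 2.0, 4.0, 6.0, 7.0, 10.0, 14.0, 17.0, 13.0, 10.0, 0.0 m³/s; ΣQ_DR = 83.00 m³/s, peak = 17.0 m³/s.
Runoff depth d = ΣQ_DR·Δt / A = 83.00 × 1800 / (29.9 km²) = 4.997 mm.
The 1-cm UH is the DRH scaled by (10 mm)/d, so U_p = 17.0 × 10/4.997 = 34.0 m³/s.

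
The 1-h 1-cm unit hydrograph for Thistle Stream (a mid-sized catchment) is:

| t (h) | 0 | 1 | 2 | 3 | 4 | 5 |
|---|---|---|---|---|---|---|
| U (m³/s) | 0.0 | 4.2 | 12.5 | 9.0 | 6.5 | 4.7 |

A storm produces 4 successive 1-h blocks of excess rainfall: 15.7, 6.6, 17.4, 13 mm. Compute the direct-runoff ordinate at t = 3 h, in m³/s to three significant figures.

By discrete convolution, Q_j = Σ (P_i / 10 mm) · U_{j−i}.
At t = 3 h (j=3): Q = (15.7/10)·9.0 + (6.6/10)·12.5 + (17.4/10)·4.2 + (13/10)·0.0 = 29.7 m³/s.

Q ≈ 29.7 m³/s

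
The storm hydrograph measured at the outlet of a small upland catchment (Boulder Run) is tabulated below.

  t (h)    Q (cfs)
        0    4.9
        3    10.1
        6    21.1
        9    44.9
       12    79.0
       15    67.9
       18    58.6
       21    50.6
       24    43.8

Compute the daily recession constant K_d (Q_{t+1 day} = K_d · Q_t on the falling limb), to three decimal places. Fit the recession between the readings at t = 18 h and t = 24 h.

K_d ≈ 0.312

Between t = 18 h and t = 24 h the flow falls from 58.6 to 43.8 cfs over 2×3 h = 6 h.
Per-interval ratio K = (43.8/58.6)^(1/2) = 0.8645; K_d = K^(24/3) = 0.312.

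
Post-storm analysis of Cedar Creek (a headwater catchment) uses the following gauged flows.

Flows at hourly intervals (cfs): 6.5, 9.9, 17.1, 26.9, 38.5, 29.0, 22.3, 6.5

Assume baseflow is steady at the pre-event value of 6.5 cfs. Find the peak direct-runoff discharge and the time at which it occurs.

Q_p = 32.0 cfs at t = 4 h

Subtracting baseflow gives direct-runoff ordinates: 0.0, 3.4, 10.6, 20.4, 32.0, 22.5, 15.8, 0.0 cfs.
The maximum is 32.0 cfs, occurring at the reading for t = 4 h.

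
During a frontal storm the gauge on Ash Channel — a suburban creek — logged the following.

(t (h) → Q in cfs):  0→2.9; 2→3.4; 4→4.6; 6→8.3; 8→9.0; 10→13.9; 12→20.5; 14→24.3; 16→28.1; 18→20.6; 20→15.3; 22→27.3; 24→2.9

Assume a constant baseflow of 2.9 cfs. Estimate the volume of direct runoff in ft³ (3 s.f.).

V ≈ 1.03 × 10^6 ft³

Direct-runoff ordinates (Q − Q_b): 0.0, 0.5, 1.7, 5.4, 6.1, 11.0, 17.6, 21.4, 25.2, 17.7, 12.4, 24.4, 0.0 cfs.
ΣQ_DR = 143.4 cfs.
With Δt = 2 h = 7200 s, V = ΣQ_DR · Δt = 143.4 × 7200 = 1.03 × 10^6 ft³.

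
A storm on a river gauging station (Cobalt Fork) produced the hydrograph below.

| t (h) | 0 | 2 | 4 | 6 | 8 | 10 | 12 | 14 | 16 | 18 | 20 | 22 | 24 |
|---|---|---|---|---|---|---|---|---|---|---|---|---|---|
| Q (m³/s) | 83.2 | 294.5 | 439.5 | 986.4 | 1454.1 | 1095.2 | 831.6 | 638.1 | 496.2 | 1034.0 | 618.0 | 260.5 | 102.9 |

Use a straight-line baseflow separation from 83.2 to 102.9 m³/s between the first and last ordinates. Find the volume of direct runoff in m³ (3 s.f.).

V ≈ 5.13 × 10^7 m³

Direct-runoff ordinates (Q − Q_b): 0.00, 209.66, 353.02, 898.27, 1364.33, 1003.79, 738.55, 543.41, 399.87, 936.02, 518.38, 159.24, 0.00 m³/s.
ΣQ_DR = 7125 m³/s.
With Δt = 2 h = 7200 s, V = ΣQ_DR · Δt = 7125 × 7200 = 5.13 × 10^7 m³.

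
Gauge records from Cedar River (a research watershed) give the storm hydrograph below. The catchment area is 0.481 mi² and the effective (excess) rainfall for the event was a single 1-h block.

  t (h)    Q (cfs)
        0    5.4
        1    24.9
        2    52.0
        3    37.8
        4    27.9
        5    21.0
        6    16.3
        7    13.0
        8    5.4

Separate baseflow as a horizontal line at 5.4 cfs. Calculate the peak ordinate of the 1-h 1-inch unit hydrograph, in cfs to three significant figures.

Direct runoff: 0.0, 19.5, 46.6, 32.4, 22.5, 15.6, 10.9, 7.6, 0.0 cfs; ΣQ_DR = 155.1 cfs, peak = 46.6 cfs.
Runoff depth d = ΣQ_DR·Δt / A = 155.1 × 3600 / (0.481 mi²) = 0.4997 in.
The 1-inch UH is the DRH scaled by (1 in)/d, so U_p = 46.6 × 1/0.4997 = 93.3 cfs.

U_p ≈ 93.3 cfs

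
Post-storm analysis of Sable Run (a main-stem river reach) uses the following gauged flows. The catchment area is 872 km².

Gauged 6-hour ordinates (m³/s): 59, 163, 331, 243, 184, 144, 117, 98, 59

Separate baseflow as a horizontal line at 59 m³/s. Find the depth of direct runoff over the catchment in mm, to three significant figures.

d ≈ 21.5 mm

Direct runoff: 0.0, 104.0, 272.0, 184.0, 125.0, 85.0, 58.0, 39.0, 0.0 m³/s; ΣQ_DR = 867.0 m³/s.
V = ΣQ_DR · Δt = 867.0 × 21600 s = 1.873 × 10^7 m³.
Over A = 872 km², depth = V / A = 21.5 mm.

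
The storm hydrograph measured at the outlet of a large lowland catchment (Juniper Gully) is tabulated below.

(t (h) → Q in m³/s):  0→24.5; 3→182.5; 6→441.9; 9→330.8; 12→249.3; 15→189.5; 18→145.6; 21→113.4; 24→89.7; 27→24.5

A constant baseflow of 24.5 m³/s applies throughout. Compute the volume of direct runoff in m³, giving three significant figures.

V ≈ 1.67 × 10^7 m³

Direct-runoff ordinates (Q − Q_b): 0.0, 158.0, 417.4, 306.3, 224.8, 165.0, 121.1, 88.9, 65.2, 0.0 m³/s.
ΣQ_DR = 1547 m³/s.
With Δt = 3 h = 10800 s, V = ΣQ_DR · Δt = 1547 × 10800 = 1.67 × 10^7 m³.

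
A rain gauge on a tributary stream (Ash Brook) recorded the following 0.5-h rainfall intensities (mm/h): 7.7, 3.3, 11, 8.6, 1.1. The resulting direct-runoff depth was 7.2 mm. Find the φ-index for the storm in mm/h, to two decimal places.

Only the 3 blocks with intensity above φ contribute runoff: 7.7, 11, 8.6 mm/h.
Σ(I−φ)·Δt = d  ⇒  (7.7+11+8.6 − 3φ)·0.5 = 7.2
φ = (27.30 − 7.2/0.5) / 3 = 4.30 mm/h.

φ ≈ 4.30 mm/h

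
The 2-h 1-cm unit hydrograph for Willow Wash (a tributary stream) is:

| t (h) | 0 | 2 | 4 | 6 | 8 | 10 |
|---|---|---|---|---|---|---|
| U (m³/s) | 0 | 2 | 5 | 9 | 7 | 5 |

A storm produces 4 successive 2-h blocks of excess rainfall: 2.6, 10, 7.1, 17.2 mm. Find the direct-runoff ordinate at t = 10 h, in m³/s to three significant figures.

Q ≈ 23.3 m³/s

By discrete convolution, Q_j = Σ (P_i / 10 mm) · U_{j−i}.
At t = 10 h (j=5): Q = (2.6/10)·5 + (10/10)·7 + (7.1/10)·9 + (17.2/10)·5 = 23.3 m³/s.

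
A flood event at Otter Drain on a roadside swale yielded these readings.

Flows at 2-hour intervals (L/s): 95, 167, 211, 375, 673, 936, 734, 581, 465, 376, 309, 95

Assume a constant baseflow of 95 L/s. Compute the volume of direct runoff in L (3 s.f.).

V ≈ 2.79 × 10^7 L

Direct-runoff ordinates (Q − Q_b): 0.0, 72.0, 116.0, 280.0, 578.0, 841.0, 639.0, 486.0, 370.0, 281.0, 214.0, 0.0 L/s.
ΣQ_DR = 3877 L/s.
With Δt = 2 h = 7200 s, V = ΣQ_DR · Δt = 3877 × 7200 = 2.79 × 10^7 L.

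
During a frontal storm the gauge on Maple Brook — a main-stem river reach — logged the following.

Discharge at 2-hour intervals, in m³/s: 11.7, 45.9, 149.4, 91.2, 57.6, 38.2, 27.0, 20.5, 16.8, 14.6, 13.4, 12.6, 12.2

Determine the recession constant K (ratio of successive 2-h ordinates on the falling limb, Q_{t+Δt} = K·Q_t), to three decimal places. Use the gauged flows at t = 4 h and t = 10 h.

K ≈ 0.635

Using the recession-limb readings at t = 4 h and t = 10 h: Q falls from 149.4 to 38.2 m³/s over 3 intervals.
K = (Q₂/Q₁)^(1/3) = (38.2/149.4)^(1/3) = 0.635.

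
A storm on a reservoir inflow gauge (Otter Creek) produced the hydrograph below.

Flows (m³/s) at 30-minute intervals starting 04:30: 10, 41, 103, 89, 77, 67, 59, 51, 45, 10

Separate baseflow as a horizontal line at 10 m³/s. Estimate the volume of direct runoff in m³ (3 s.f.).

Direct-runoff ordinates (Q − Q_b): 0.0, 31.0, 93.0, 79.0, 67.0, 57.0, 49.0, 41.0, 35.0, 0.0 m³/s.
ΣQ_DR = 452.0 m³/s.
With Δt = 0.5 h = 1800 s, V = ΣQ_DR · Δt = 452.0 × 1800 = 8.14 × 10^5 m³.

V ≈ 8.14 × 10^5 m³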